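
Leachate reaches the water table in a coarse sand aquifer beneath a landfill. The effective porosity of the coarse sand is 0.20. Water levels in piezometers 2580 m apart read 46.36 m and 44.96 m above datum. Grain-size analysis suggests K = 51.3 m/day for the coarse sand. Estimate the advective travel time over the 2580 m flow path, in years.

Hydraulic gradient i = (46.36 − 44.96) / 2580 = 1.4 / 2580 = 0.0005426.
Darcy flux q = K · i = 51.30 × 0.0005426 = 0.02784 m/day.
Seepage velocity v = q / n_e = 0.02784 / 0.20 = 0.1392 m/day.
Travel time t = L / v = 2580 / 0.1392 = 18536 days = 50.75 years.

50.7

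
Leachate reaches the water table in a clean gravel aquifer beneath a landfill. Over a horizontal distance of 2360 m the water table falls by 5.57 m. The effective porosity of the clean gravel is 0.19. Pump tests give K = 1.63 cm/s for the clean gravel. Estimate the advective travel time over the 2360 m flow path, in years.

Convert K: 1.63 cm/s × 864 = 1408 m/day.
Hydraulic gradient i = Δh / L = 5.57 / 2360 = 0.002360.
Darcy flux q = K · i = 1408 × 0.002360 = 3.324 m/day.
Seepage velocity v = q / n_e = 3.324 / 0.19 = 17.49 m/day.
Travel time t = L / v = 2360 / 17.49 = 134.9 days = 0.3693 years.

0.369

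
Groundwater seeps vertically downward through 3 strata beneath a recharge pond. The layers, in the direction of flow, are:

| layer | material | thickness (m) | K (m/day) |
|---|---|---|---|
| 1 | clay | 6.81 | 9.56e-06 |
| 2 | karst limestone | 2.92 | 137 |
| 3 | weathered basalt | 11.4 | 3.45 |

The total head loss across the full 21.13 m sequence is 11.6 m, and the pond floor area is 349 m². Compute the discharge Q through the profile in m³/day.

0.00568

Flow is perpendicular to layering, so the layers act in series and the equivalent K is the thickness-weighted harmonic mean.
Total thickness L = 6.81 + 2.92 + 11.4 = 21.13 m.
Σ(b_i/K_i) = 6.81/9.56e-06 + 2.92/137 + 11.4/3.45 = 7.123e+05 d.
K_eq = L / Σ(b_i/K_i) = 21.13 / 7.123e+05 = 2.966e-05 m/day.
Q = K_eq · A · (Δh/L) = 2.966e-05 × 349 × (11.6/21.13) = 0.005683 m³/day.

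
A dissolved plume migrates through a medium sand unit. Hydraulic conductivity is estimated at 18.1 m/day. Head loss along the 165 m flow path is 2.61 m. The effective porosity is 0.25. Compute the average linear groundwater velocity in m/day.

Hydraulic gradient i = Δh / L = 2.61 / 165 = 0.01582.
Darcy flux q = K · i = 18.10 × 0.01582 = 0.2863 m/day.
Seepage velocity v = q / n_e = 0.2863 / 0.25 = 1.145 m/day.

1.15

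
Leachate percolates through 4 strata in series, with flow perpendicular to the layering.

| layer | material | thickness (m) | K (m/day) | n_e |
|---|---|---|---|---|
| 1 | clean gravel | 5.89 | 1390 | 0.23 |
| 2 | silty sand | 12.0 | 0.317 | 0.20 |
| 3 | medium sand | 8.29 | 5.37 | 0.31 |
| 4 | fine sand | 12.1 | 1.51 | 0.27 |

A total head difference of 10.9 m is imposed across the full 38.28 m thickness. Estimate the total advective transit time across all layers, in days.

With flow normal to the layers, continuity requires the same specific discharge q through every layer.
Σ(b_i/K_i) = 5.89/1390 + 12.0/0.317 + 8.29/5.37 + 12.1/1.51 = 47.42 d.
q = Δh / Σ(b_i/K_i) = 10.9 / 47.42 = 0.2299 m/day.
In each layer the seepage velocity is v_i = q/n_i, so the layer transit time is t_i = b_i·n_i / q:
  layer 1 (clean gravel): t_1 = 5.89 × 0.23 / 0.2299 = 5.893 d
  layer 2 (silty sand): t_2 = 12.0 × 0.20 / 0.2299 = 10.44 d
  layer 3 (medium sand): t_3 = 8.29 × 0.31 / 0.2299 = 11.18 d
  layer 4 (fine sand): t_4 = 12.1 × 0.27 / 0.2299 = 14.21 d
Total t = Σ t_i = 41.72 days.

41.7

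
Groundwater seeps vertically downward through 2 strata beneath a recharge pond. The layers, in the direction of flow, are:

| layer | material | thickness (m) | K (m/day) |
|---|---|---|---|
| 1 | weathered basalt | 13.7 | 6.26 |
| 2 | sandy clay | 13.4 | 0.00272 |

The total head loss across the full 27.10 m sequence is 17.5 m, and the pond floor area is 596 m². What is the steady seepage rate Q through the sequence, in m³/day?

Flow is perpendicular to layering, so the layers act in series and the equivalent K is the thickness-weighted harmonic mean.
Total thickness L = 13.7 + 13.4 = 27.10 m.
Σ(b_i/K_i) = 13.7/6.26 + 13.4/0.00272 = 4929 d.
K_eq = L / Σ(b_i/K_i) = 27.10 / 4929 = 0.005498 m/day.
Q = K_eq · A · (Δh/L) = 0.005498 × 596 × (17.5/27.10) = 2.116 m³/day.

2.12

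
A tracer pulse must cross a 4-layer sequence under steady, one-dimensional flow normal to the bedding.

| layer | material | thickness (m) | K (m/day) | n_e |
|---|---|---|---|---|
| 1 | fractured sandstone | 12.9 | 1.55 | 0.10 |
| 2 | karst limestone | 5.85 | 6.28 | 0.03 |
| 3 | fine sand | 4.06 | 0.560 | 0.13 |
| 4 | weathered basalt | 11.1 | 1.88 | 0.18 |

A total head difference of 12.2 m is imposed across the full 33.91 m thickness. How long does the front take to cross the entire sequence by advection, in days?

With flow normal to the layers, continuity requires the same specific discharge q through every layer.
Σ(b_i/K_i) = 12.9/1.55 + 5.85/6.28 + 4.06/0.560 + 11.1/1.88 = 22.41 d.
q = Δh / Σ(b_i/K_i) = 12.2 / 22.41 = 0.5444 m/day.
In each layer the seepage velocity is v_i = q/n_i, so the layer transit time is t_i = b_i·n_i / q:
  layer 1 (fractured sandstone): t_1 = 12.9 × 0.10 / 0.5444 = 2.369 d
  layer 2 (karst limestone): t_2 = 5.85 × 0.03 / 0.5444 = 0.3223 d
  layer 3 (fine sand): t_3 = 4.06 × 0.13 / 0.5444 = 0.9694 d
  layer 4 (weathered basalt): t_4 = 11.1 × 0.18 / 0.5444 = 3.670 d
Total t = Σ t_i = 7.331 days.

7.33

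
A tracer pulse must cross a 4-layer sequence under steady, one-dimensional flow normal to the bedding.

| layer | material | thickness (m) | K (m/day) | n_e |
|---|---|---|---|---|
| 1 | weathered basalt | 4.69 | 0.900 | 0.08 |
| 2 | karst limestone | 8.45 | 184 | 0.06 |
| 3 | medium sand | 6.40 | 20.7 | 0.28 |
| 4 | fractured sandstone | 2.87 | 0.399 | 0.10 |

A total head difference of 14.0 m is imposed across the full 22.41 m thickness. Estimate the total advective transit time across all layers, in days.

2.70

With flow normal to the layers, continuity requires the same specific discharge q through every layer.
Σ(b_i/K_i) = 4.69/0.900 + 8.45/184 + 6.40/20.7 + 2.87/0.399 = 12.76 d.
q = Δh / Σ(b_i/K_i) = 14.0 / 12.76 = 1.097 m/day.
In each layer the seepage velocity is v_i = q/n_i, so the layer transit time is t_i = b_i·n_i / q:
  layer 1 (weathered basalt): t_1 = 4.69 × 0.08 / 1.097 = 0.3419 d
  layer 2 (karst limestone): t_2 = 8.45 × 0.06 / 1.097 = 0.4621 d
  layer 3 (medium sand): t_3 = 6.40 × 0.28 / 1.097 = 1.633 d
  layer 4 (fractured sandstone): t_4 = 2.87 × 0.10 / 1.097 = 0.2616 d
Total t = Σ t_i = 2.699 days.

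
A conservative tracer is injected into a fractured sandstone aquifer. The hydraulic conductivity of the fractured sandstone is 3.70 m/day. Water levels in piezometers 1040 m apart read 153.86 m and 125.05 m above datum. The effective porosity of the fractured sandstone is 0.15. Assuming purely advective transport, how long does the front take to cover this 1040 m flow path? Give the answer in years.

4.17

Hydraulic gradient i = (153.86 − 125.05) / 1040 = 28.81 / 1040 = 0.02770.
Darcy flux q = K · i = 3.700 × 0.02770 = 0.1025 m/day.
Seepage velocity v = q / n_e = 0.1025 / 0.15 = 0.6833 m/day.
Travel time t = L / v = 1040 / 0.6833 = 1522 days = 4.167 years.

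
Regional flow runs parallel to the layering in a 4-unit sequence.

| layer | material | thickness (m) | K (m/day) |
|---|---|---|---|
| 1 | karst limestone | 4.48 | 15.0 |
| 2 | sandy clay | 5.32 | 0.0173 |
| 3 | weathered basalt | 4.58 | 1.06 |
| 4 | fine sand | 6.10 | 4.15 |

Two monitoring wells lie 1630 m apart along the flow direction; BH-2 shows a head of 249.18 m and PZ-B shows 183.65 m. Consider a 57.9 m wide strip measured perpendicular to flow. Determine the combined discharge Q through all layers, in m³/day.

227

Flow is parallel to layering, so each bed carries its own Darcy discharge and the transmissivities add.
Σ(K_i·b_i) = 15.0×4.48 + 0.0173×5.32 + 1.06×4.58 + 4.15×6.10 = 97.46 m²/day.
Hydraulic gradient i = (249.18 − 183.65) / 1630 = 65.53 / 1630 = 0.04020.
Q = Σ(K_i·b_i) · W · i = 97.46 × 57.9 × 0.04020 = 226.9 m³/day.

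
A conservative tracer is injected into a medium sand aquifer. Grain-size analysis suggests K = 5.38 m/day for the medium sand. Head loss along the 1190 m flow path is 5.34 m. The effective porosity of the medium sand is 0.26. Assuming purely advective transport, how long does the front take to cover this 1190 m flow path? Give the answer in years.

35.1

Hydraulic gradient i = Δh / L = 5.34 / 1190 = 0.004487.
Darcy flux q = K · i = 5.380 × 0.004487 = 0.02414 m/day.
Seepage velocity v = q / n_e = 0.02414 / 0.26 = 0.09285 m/day.
Travel time t = L / v = 1190 / 0.09285 = 12816 days = 35.09 years.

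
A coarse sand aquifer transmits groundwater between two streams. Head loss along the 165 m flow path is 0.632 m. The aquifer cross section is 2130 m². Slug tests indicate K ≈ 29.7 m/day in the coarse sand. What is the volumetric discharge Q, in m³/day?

Hydraulic gradient i = Δh / L = 0.632 / 165 = 0.003830.
Darcy's law: Q = K · A · i = 29.70 × 2130 × 0.003830 = 242.3 m³/day.

242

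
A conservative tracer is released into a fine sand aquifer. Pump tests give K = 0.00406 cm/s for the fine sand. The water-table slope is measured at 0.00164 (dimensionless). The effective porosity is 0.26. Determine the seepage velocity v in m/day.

0.0221

Convert K: 0.00406 cm/s × 864 = 3.508 m/day.
Hydraulic gradient i = 0.00164.
Darcy flux q = K · i = 3.508 × 0.001640 = 0.005753 m/day.
Seepage velocity v = q / n_e = 0.005753 / 0.26 = 0.02213 m/day.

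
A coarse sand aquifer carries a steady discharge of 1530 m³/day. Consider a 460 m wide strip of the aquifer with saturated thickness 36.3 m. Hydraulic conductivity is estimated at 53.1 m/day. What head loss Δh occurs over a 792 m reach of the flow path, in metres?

1.37

Cross-sectional area A = 460 × 36.3 = 16698 m².
From Q = K·A·i, i = Q / (K·A) = 1530 / (53.10 × 16698) = 0.001726.
Head loss Δh = i · L = 0.001726 × 792 = 1.367 m.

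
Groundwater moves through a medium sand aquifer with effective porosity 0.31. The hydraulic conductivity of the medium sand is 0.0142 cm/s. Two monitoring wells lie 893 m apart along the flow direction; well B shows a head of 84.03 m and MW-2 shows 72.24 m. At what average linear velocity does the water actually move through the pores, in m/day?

Convert K: 0.0142 cm/s × 864 = 12.27 m/day.
Hydraulic gradient i = (84.03 − 72.24) / 893 = 11.79 / 893 = 0.01320.
Darcy flux q = K · i = 12.27 × 0.01320 = 0.1620 m/day.
Seepage velocity v = q / n_e = 0.1620 / 0.31 = 0.5225 m/day.

0.523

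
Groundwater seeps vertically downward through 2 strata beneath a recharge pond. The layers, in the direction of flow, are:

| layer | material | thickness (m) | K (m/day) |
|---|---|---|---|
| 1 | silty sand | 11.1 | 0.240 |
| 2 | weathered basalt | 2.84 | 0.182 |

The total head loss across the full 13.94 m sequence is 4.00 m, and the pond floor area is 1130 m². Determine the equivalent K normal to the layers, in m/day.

0.225

Flow is perpendicular to layering, so the layers act in series and the equivalent K is the thickness-weighted harmonic mean.
Total thickness L = 11.1 + 2.84 = 13.94 m.
Σ(b_i/K_i) = 11.1/0.240 + 2.84/0.182 = 61.85 d.
K_eq = L / Σ(b_i/K_i) = 13.94 / 61.85 = 0.2254 m/day.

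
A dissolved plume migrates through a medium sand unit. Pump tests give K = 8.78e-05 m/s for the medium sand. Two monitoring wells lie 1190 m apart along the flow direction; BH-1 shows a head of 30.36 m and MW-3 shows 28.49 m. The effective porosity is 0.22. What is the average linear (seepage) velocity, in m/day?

Convert K: 8.78e-05 m/s × 86400 = 7.586 m/day.
Hydraulic gradient i = (30.36 − 28.49) / 1190 = 1.87 / 1190 = 0.001571.
Darcy flux q = K · i = 7.586 × 0.001571 = 0.01192 m/day.
Seepage velocity v = q / n_e = 0.01192 / 0.22 = 0.05419 m/day.

0.0542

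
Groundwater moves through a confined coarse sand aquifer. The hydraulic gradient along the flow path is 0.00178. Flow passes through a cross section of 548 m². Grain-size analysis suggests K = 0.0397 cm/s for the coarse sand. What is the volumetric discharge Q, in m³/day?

Convert K: 0.0397 cm/s × 864 = 34.30 m/day.
Hydraulic gradient i = 0.00178.
Darcy's law: Q = K · A · i = 34.30 × 548.0 × 0.001780 = 33.46 m³/day.

33.5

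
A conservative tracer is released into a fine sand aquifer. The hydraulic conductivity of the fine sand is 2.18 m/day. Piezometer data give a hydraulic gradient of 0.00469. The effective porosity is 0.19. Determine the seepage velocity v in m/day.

0.0538

Hydraulic gradient i = 0.00469.
Darcy flux q = K · i = 2.180 × 0.004690 = 0.01022 m/day.
Seepage velocity v = q / n_e = 0.01022 / 0.19 = 0.05381 m/day.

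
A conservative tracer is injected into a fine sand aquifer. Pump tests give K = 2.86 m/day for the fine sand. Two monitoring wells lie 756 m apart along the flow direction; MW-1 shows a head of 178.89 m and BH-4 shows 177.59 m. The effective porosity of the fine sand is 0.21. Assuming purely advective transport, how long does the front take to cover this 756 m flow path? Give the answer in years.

Hydraulic gradient i = (178.89 − 177.59) / 756 = 1.3 / 756 = 0.001720.
Darcy flux q = K · i = 2.860 × 0.001720 = 0.004918 m/day.
Seepage velocity v = q / n_e = 0.004918 / 0.21 = 0.02342 m/day.
Travel time t = L / v = 756 / 0.02342 = 32281 days = 88.38 years.

88.4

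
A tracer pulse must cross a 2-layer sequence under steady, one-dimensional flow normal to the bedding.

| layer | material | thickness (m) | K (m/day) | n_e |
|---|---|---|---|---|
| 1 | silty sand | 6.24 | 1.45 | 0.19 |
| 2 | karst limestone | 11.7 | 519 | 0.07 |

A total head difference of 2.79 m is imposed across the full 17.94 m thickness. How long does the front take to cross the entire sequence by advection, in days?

With flow normal to the layers, continuity requires the same specific discharge q through every layer.
Σ(b_i/K_i) = 6.24/1.45 + 11.7/519 = 4.326 d.
q = Δh / Σ(b_i/K_i) = 2.79 / 4.326 = 0.6449 m/day.
In each layer the seepage velocity is v_i = q/n_i, so the layer transit time is t_i = b_i·n_i / q:
  layer 1 (silty sand): t_1 = 6.24 × 0.19 / 0.6449 = 1.838 d
  layer 2 (karst limestone): t_2 = 11.7 × 0.07 / 0.6449 = 1.270 d
Total t = Σ t_i = 3.108 days.

3.11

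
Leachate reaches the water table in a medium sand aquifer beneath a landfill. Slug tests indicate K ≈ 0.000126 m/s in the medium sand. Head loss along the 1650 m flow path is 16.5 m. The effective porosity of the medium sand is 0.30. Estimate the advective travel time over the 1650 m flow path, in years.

12.4

Convert K: 0.000126 m/s × 86400 = 10.89 m/day.
Hydraulic gradient i = Δh / L = 16.5 / 1650 = 0.01000.
Darcy flux q = K · i = 10.89 × 0.01000 = 0.1089 m/day.
Seepage velocity v = q / n_e = 0.1089 / 0.30 = 0.3629 m/day.
Travel time t = L / v = 1650 / 0.3629 = 4547 days = 12.45 years.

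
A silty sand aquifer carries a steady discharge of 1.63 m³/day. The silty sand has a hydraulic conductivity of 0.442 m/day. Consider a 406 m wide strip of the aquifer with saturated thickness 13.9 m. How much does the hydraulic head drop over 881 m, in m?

0.576

Cross-sectional area A = 406 × 13.9 = 5643 m².
From Q = K·A·i, i = Q / (K·A) = 1.63 / (0.4420 × 5643) = 0.0006535.
Head loss Δh = i · L = 0.0006535 × 881 = 0.5757 m.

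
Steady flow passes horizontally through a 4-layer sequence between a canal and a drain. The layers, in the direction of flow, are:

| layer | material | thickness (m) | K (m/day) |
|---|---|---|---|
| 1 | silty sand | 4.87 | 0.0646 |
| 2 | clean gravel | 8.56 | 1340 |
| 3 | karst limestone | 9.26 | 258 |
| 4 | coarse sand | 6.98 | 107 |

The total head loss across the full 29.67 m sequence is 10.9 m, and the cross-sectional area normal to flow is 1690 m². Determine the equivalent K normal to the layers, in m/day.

0.393

Flow is perpendicular to layering, so the layers act in series and the equivalent K is the thickness-weighted harmonic mean.
Total thickness L = 4.87 + 8.56 + 9.26 + 6.98 = 29.67 m.
Σ(b_i/K_i) = 4.87/0.0646 + 8.56/1340 + 9.26/258 + 6.98/107 = 75.49 d.
K_eq = L / Σ(b_i/K_i) = 29.67 / 75.49 = 0.3930 m/day.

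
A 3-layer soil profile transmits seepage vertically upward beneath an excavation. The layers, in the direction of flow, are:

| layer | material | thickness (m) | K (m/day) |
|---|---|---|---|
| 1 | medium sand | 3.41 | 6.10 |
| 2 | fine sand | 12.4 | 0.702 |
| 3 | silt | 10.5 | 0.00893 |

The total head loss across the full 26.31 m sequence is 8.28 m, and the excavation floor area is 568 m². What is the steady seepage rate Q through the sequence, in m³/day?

3.94

Flow is perpendicular to layering, so the layers act in series and the equivalent K is the thickness-weighted harmonic mean.
Total thickness L = 3.41 + 12.4 + 10.5 = 26.31 m.
Σ(b_i/K_i) = 3.41/6.10 + 12.4/0.702 + 10.5/0.00893 = 1194 d.
K_eq = L / Σ(b_i/K_i) = 26.31 / 1194 = 0.02203 m/day.
Q = K_eq · A · (Δh/L) = 0.02203 × 568 × (8.28/26.31) = 3.939 m³/day.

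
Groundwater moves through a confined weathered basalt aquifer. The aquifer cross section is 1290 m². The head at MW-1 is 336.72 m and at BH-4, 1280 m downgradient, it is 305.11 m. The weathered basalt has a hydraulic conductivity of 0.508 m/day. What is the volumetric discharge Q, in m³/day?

16.2

Hydraulic gradient i = (336.72 − 305.11) / 1280 = 31.61 / 1280 = 0.02470.
Darcy's law: Q = K · A · i = 0.5080 × 1290 × 0.02470 = 16.18 m³/day.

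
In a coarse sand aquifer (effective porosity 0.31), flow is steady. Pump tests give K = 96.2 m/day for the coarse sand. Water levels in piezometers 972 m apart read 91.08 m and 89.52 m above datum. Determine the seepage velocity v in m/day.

0.498

Hydraulic gradient i = (91.08 − 89.52) / 972 = 1.56 / 972 = 0.001605.
Darcy flux q = K · i = 96.20 × 0.001605 = 0.1544 m/day.
Seepage velocity v = q / n_e = 0.1544 / 0.31 = 0.4980 m/day.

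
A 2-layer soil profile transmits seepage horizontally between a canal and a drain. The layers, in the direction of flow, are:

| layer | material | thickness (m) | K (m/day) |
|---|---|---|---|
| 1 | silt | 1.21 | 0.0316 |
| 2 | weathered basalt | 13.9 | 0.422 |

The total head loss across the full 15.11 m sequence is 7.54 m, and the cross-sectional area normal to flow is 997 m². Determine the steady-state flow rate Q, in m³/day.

106

Flow is perpendicular to layering, so the layers act in series and the equivalent K is the thickness-weighted harmonic mean.
Total thickness L = 1.21 + 13.9 = 15.11 m.
Σ(b_i/K_i) = 1.21/0.0316 + 13.9/0.422 = 71.23 d.
K_eq = L / Σ(b_i/K_i) = 15.11 / 71.23 = 0.2121 m/day.
Q = K_eq · A · (Δh/L) = 0.2121 × 997 × (7.54/15.11) = 105.5 m³/day.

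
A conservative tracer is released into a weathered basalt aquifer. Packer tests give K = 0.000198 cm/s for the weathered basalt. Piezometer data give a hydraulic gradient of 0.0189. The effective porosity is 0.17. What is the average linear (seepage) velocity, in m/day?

0.0190

Convert K: 0.000198 cm/s × 864 = 0.1711 m/day.
Hydraulic gradient i = 0.0189.
Darcy flux q = K · i = 0.1711 × 0.01890 = 0.003233 m/day.
Seepage velocity v = q / n_e = 0.003233 / 0.17 = 0.01902 m/day.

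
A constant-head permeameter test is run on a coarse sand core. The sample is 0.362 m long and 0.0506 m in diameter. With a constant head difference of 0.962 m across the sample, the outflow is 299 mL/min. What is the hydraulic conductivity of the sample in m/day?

Cross-sectional area A = π·(d/2)² = π × (0.0506/2)² = 0.002011 m².
Convert discharge: 299 mL/min = 4.983e-06 m³/s.
Darcy's law rearranged: K = Q·L / (A·Δh) = 4.983e-06 × 0.362 / (0.002011 × 0.962) = 0.0009325 m/s = 80.57 m/day.

80.6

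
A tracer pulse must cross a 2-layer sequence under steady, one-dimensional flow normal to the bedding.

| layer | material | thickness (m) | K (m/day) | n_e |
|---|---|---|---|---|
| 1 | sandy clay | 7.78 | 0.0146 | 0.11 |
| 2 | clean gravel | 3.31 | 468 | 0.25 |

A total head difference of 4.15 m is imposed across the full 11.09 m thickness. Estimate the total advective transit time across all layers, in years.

0.592

With flow normal to the layers, continuity requires the same specific discharge q through every layer.
Σ(b_i/K_i) = 7.78/0.0146 + 3.31/468 = 532.9 d.
q = Δh / Σ(b_i/K_i) = 4.15 / 532.9 = 0.007788 m/day.
In each layer the seepage velocity is v_i = q/n_i, so the layer transit time is t_i = b_i·n_i / q:
  layer 1 (sandy clay): t_1 = 7.78 × 0.11 / 0.007788 = 109.9 d
  layer 2 (clean gravel): t_2 = 3.31 × 0.25 / 0.007788 = 106.3 d
Total t = Σ t_i = 216.1 days = 0.5918 years.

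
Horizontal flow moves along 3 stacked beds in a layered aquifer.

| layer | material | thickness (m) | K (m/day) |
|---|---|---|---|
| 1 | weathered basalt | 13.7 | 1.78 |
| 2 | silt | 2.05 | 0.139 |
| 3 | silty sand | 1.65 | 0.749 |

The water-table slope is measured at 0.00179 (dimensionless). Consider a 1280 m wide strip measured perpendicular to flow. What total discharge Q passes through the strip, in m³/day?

Flow is parallel to layering, so each bed carries its own Darcy discharge and the transmissivities add.
Σ(K_i·b_i) = 1.78×13.7 + 0.139×2.05 + 0.749×1.65 = 25.91 m²/day.
Hydraulic gradient i = 0.00179.
Q = Σ(K_i·b_i) · W · i = 25.91 × 1280 × 0.001790 = 59.36 m³/day.

59.4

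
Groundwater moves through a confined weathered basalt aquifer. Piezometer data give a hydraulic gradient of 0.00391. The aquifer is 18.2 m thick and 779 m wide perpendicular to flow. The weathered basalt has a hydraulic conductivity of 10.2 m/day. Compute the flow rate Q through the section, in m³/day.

Cross-sectional area A = 779 × 18.2 = 14178 m².
Hydraulic gradient i = 0.00391.
Darcy's law: Q = K · A · i = 10.20 × 14178 × 0.003910 = 565.4 m³/day.

565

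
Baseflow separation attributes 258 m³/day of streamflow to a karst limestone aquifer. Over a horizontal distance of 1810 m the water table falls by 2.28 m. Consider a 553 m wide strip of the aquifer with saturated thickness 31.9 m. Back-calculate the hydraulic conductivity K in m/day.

Cross-sectional area A = 553 × 31.9 = 17641 m².
Hydraulic gradient i = Δh / L = 2.28 / 1810 = 0.001260.
From Q = K·A·i, K = Q / (A·i) = 258 / (17641 × 0.001260) = 11.61 m/day.

11.6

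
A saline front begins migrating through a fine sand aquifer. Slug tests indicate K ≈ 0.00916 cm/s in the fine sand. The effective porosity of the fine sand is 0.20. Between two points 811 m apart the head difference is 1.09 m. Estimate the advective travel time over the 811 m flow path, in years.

41.7

Convert K: 0.00916 cm/s × 864 = 7.914 m/day.
Hydraulic gradient i = Δh / L = 1.09 / 811 = 0.001344.
Darcy flux q = K · i = 7.914 × 0.001344 = 0.01064 m/day.
Seepage velocity v = q / n_e = 0.01064 / 0.20 = 0.05318 m/day.
Travel time t = L / v = 811 / 0.05318 = 15249 days = 41.75 years.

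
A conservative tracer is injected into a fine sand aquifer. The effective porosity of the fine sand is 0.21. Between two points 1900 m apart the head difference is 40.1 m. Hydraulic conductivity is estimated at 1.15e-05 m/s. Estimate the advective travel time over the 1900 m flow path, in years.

52.1

Convert K: 1.15e-05 m/s × 86400 = 0.9936 m/day.
Hydraulic gradient i = Δh / L = 40.1 / 1900 = 0.02111.
Darcy flux q = K · i = 0.9936 × 0.02111 = 0.02097 m/day.
Seepage velocity v = q / n_e = 0.02097 / 0.21 = 0.09986 m/day.
Travel time t = L / v = 1900 / 0.09986 = 19027 days = 52.09 years.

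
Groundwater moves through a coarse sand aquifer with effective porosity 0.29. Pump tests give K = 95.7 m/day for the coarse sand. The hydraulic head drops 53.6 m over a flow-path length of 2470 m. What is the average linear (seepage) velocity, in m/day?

Hydraulic gradient i = Δh / L = 53.6 / 2470 = 0.02170.
Darcy flux q = K · i = 95.70 × 0.02170 = 2.077 m/day.
Seepage velocity v = q / n_e = 2.077 / 0.29 = 7.161 m/day.

7.16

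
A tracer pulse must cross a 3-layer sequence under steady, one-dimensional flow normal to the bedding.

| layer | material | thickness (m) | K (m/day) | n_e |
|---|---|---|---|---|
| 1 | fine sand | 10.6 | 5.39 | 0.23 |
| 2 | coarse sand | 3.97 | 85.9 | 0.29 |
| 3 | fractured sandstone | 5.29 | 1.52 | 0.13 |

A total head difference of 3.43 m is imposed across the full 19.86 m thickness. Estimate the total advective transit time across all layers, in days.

6.85

With flow normal to the layers, continuity requires the same specific discharge q through every layer.
Σ(b_i/K_i) = 10.6/5.39 + 3.97/85.9 + 5.29/1.52 = 5.493 d.
q = Δh / Σ(b_i/K_i) = 3.43 / 5.493 = 0.6244 m/day.
In each layer the seepage velocity is v_i = q/n_i, so the layer transit time is t_i = b_i·n_i / q:
  layer 1 (fine sand): t_1 = 10.6 × 0.23 / 0.6244 = 3.904 d
  layer 2 (coarse sand): t_2 = 3.97 × 0.29 / 0.6244 = 1.844 d
  layer 3 (fractured sandstone): t_3 = 5.29 × 0.13 / 0.6244 = 1.101 d
Total t = Σ t_i = 6.850 days.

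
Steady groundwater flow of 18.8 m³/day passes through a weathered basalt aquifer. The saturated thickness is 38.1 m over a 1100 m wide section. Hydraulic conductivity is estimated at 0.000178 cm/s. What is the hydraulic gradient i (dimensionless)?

Convert K: 0.000178 cm/s × 864 = 0.1538 m/day.
Cross-sectional area A = 1100 × 38.1 = 41910 m².
From Q = K·A·i, i = Q / (K·A) = 18.8 / (0.1538 × 41910) = 0.002917.

0.00292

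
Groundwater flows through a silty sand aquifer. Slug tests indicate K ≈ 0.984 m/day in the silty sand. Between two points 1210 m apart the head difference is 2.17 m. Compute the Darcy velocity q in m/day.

Hydraulic gradient i = Δh / L = 2.17 / 1210 = 0.001793.
Specific discharge q = K · i = 0.9840 × 0.001793 = 0.001765 m/day.

0.00176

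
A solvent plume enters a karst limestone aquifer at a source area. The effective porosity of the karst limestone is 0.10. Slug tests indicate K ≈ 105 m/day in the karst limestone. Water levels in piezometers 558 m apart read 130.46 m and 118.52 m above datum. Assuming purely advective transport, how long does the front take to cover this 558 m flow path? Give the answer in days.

24.8

Hydraulic gradient i = (130.46 − 118.52) / 558 = 11.94 / 558 = 0.02140.
Darcy flux q = K · i = 105.0 × 0.02140 = 2.247 m/day.
Seepage velocity v = q / n_e = 2.247 / 0.10 = 22.47 m/day.
Travel time t = L / v = 558 / 22.47 = 24.84 days.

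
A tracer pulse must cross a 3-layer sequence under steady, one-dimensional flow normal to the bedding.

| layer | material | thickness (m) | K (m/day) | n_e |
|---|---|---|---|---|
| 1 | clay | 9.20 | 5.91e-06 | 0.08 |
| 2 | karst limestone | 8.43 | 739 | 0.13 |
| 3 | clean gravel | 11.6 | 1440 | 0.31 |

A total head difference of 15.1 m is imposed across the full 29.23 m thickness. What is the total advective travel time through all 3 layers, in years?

1530

With flow normal to the layers, continuity requires the same specific discharge q through every layer.
Σ(b_i/K_i) = 9.20/5.91e-06 + 8.43/739 + 11.6/1440 = 1.557e+06 d.
q = Δh / Σ(b_i/K_i) = 15.1 / 1.557e+06 = 9.700e-06 m/day.
In each layer the seepage velocity is v_i = q/n_i, so the layer transit time is t_i = b_i·n_i / q:
  layer 1 (clay): t_1 = 9.20 × 0.08 / 9.700e-06 = 75875 d
  layer 2 (karst limestone): t_2 = 8.43 × 0.13 / 9.700e-06 = 1.130e+05 d
  layer 3 (clean gravel): t_3 = 11.6 × 0.31 / 9.700e-06 = 3.707e+05 d
Total t = Σ t_i = 5.596e+05 days = 1532 years.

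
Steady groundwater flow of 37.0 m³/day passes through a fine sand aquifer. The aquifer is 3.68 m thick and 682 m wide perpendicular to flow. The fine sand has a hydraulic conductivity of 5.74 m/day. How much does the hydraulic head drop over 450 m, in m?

1.16

Cross-sectional area A = 682 × 3.68 = 2510 m².
From Q = K·A·i, i = Q / (K·A) = 37.0 / (5.740 × 2510) = 0.002568.
Head loss Δh = i · L = 0.002568 × 450 = 1.156 m.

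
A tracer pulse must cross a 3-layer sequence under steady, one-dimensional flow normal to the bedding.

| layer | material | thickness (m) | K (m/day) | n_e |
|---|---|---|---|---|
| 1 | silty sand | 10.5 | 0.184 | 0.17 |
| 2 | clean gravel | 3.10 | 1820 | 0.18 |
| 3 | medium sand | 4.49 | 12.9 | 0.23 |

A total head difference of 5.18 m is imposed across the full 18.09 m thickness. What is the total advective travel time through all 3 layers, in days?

With flow normal to the layers, continuity requires the same specific discharge q through every layer.
Σ(b_i/K_i) = 10.5/0.184 + 3.10/1820 + 4.49/12.9 = 57.41 d.
q = Δh / Σ(b_i/K_i) = 5.18 / 57.41 = 0.09022 m/day.
In each layer the seepage velocity is v_i = q/n_i, so the layer transit time is t_i = b_i·n_i / q:
  layer 1 (silty sand): t_1 = 10.5 × 0.17 / 0.09022 = 19.78 d
  layer 2 (clean gravel): t_2 = 3.10 × 0.18 / 0.09022 = 6.185 d
  layer 3 (medium sand): t_3 = 4.49 × 0.23 / 0.09022 = 11.45 d
Total t = Σ t_i = 37.42 days.

37.4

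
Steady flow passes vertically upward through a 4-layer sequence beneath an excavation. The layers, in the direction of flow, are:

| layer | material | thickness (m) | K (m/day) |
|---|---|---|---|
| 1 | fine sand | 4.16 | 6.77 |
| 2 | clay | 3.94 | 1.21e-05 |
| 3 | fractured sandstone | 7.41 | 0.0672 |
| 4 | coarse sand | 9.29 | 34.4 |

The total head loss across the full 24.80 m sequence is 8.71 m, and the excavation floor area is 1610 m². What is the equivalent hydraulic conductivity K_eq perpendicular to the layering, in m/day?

7.61e-05

Flow is perpendicular to layering, so the layers act in series and the equivalent K is the thickness-weighted harmonic mean.
Total thickness L = 4.16 + 3.94 + 7.41 + 9.29 = 24.80 m.
Σ(b_i/K_i) = 4.16/6.77 + 3.94/1.21e-05 + 7.41/0.0672 + 9.29/34.4 = 3.257e+05 d.
K_eq = L / Σ(b_i/K_i) = 24.80 / 3.257e+05 = 7.614e-05 m/day.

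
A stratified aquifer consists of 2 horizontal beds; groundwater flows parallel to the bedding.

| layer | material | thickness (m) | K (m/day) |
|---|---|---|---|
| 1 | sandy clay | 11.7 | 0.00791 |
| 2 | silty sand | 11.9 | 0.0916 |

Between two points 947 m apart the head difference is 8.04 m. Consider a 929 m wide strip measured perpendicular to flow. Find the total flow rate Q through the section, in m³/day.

9.33

Flow is parallel to layering, so each bed carries its own Darcy discharge and the transmissivities add.
Σ(K_i·b_i) = 0.00791×11.7 + 0.0916×11.9 = 1.183 m²/day.
Hydraulic gradient i = Δh / L = 8.04 / 947 = 0.008490.
Q = Σ(K_i·b_i) · W · i = 1.183 × 929 × 0.008490 = 9.327 m³/day.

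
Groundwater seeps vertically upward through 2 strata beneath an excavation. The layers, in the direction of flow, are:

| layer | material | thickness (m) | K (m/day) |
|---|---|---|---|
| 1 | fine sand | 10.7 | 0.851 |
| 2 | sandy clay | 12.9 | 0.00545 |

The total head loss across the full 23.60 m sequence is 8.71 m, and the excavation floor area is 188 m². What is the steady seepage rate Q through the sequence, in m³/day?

0.688

Flow is perpendicular to layering, so the layers act in series and the equivalent K is the thickness-weighted harmonic mean.
Total thickness L = 10.7 + 12.9 = 23.60 m.
Σ(b_i/K_i) = 10.7/0.851 + 12.9/0.00545 = 2380 d.
K_eq = L / Σ(b_i/K_i) = 23.60 / 2380 = 0.009918 m/day.
Q = K_eq · A · (Δh/L) = 0.009918 × 188 × (8.71/23.60) = 0.6881 m³/day.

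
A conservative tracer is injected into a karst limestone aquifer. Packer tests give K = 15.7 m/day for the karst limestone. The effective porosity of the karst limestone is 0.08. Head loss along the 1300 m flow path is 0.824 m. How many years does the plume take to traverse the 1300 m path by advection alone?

Hydraulic gradient i = Δh / L = 0.824 / 1300 = 0.0006338.
Darcy flux q = K · i = 15.70 × 0.0006338 = 0.009951 m/day.
Seepage velocity v = q / n_e = 0.009951 / 0.08 = 0.1244 m/day.
Travel time t = L / v = 1300 / 0.1244 = 10451 days = 28.61 years.

28.6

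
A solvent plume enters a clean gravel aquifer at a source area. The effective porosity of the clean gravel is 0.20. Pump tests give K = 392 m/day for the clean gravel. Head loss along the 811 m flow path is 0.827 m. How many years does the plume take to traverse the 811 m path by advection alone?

Hydraulic gradient i = Δh / L = 0.827 / 811 = 0.001020.
Darcy flux q = K · i = 392.0 × 0.001020 = 0.3997 m/day.
Seepage velocity v = q / n_e = 0.3997 / 0.20 = 1.999 m/day.
Travel time t = L / v = 811 / 1.999 = 405.8 days = 1.111 years.

1.11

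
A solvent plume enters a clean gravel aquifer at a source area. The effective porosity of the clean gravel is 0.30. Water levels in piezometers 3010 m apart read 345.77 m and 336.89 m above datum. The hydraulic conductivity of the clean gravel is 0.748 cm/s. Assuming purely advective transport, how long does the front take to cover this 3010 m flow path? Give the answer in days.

474

Convert K: 0.748 cm/s × 864 = 646.3 m/day.
Hydraulic gradient i = (345.77 − 336.89) / 3010 = 8.88 / 3010 = 0.002950.
Darcy flux q = K · i = 646.3 × 0.002950 = 1.907 m/day.
Seepage velocity v = q / n_e = 1.907 / 0.30 = 6.355 m/day.
Travel time t = L / v = 3010 / 6.355 = 473.6 days.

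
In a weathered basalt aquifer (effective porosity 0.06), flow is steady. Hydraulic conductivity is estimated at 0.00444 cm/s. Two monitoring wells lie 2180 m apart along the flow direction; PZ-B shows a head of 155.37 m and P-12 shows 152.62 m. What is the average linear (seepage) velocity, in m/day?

Convert K: 0.00444 cm/s × 864 = 3.836 m/day.
Hydraulic gradient i = (155.37 − 152.62) / 2180 = 2.75 / 2180 = 0.001261.
Darcy flux q = K · i = 3.836 × 0.001261 = 0.004839 m/day.
Seepage velocity v = q / n_e = 0.004839 / 0.06 = 0.08065 m/day.

0.0807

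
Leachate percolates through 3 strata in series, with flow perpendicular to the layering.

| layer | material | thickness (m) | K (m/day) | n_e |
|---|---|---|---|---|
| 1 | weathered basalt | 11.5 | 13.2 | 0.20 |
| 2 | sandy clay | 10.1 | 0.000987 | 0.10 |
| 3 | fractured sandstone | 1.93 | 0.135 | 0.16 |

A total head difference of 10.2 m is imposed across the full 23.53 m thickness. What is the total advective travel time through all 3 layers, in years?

9.95

With flow normal to the layers, continuity requires the same specific discharge q through every layer.
Σ(b_i/K_i) = 11.5/13.2 + 10.1/0.000987 + 1.93/0.135 = 10248 d.
q = Δh / Σ(b_i/K_i) = 10.2 / 10248 = 0.0009953 m/day.
In each layer the seepage velocity is v_i = q/n_i, so the layer transit time is t_i = b_i·n_i / q:
  layer 1 (weathered basalt): t_1 = 11.5 × 0.20 / 0.0009953 = 2311 d
  layer 2 (sandy clay): t_2 = 10.1 × 0.10 / 0.0009953 = 1015 d
  layer 3 (fractured sandstone): t_3 = 1.93 × 0.16 / 0.0009953 = 310.3 d
Total t = Σ t_i = 3636 days = 9.955 years.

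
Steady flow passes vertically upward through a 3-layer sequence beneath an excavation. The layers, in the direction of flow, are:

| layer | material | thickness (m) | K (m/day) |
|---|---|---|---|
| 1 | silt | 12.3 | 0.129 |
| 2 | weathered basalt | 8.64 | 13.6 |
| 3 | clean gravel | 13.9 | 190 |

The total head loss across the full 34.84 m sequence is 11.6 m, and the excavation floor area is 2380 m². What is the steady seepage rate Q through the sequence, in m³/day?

287

Flow is perpendicular to layering, so the layers act in series and the equivalent K is the thickness-weighted harmonic mean.
Total thickness L = 12.3 + 8.64 + 13.9 = 34.84 m.
Σ(b_i/K_i) = 12.3/0.129 + 8.64/13.6 + 13.9/190 = 96.06 d.
K_eq = L / Σ(b_i/K_i) = 34.84 / 96.06 = 0.3627 m/day.
Q = K_eq · A · (Δh/L) = 0.3627 × 2380 × (11.6/34.84) = 287.4 m³/day.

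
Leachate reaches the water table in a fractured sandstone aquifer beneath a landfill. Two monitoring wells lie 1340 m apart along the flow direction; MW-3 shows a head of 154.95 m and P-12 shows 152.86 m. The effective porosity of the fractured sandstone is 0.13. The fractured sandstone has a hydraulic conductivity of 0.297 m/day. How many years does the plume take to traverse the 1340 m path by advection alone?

1030

Hydraulic gradient i = (154.95 − 152.86) / 1340 = 2.09 / 1340 = 0.001560.
Darcy flux q = K · i = 0.2970 × 0.001560 = 0.0004632 m/day.
Seepage velocity v = q / n_e = 0.0004632 / 0.13 = 0.003563 m/day.
Travel time t = L / v = 1340 / 0.003563 = 3.761e+05 days = 1030 years.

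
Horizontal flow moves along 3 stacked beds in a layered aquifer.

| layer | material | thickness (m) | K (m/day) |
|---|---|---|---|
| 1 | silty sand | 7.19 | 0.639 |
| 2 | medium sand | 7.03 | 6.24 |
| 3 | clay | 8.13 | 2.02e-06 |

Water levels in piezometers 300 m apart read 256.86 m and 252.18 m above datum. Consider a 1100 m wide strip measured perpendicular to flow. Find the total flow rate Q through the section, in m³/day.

Flow is parallel to layering, so each bed carries its own Darcy discharge and the transmissivities add.
Σ(K_i·b_i) = 0.639×7.19 + 6.24×7.03 + 2.02e-06×8.13 = 48.46 m²/day.
Hydraulic gradient i = (256.86 − 252.18) / 300 = 4.68 / 300 = 0.01560.
Q = Σ(K_i·b_i) · W · i = 48.46 × 1100 × 0.01560 = 831.6 m³/day.

832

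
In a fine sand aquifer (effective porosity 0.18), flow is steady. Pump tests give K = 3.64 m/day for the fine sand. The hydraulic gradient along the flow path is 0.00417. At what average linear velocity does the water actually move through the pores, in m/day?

Hydraulic gradient i = 0.00417.
Darcy flux q = K · i = 3.640 × 0.004170 = 0.01518 m/day.
Seepage velocity v = q / n_e = 0.01518 / 0.18 = 0.08433 m/day.

0.0843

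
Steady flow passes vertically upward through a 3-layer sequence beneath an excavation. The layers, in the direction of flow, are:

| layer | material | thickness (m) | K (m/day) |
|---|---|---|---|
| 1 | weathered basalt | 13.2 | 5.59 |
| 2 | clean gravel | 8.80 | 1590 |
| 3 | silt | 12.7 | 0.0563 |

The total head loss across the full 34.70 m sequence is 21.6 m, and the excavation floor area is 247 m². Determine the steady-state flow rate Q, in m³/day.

23.4

Flow is perpendicular to layering, so the layers act in series and the equivalent K is the thickness-weighted harmonic mean.
Total thickness L = 13.2 + 8.80 + 12.7 = 34.70 m.
Σ(b_i/K_i) = 13.2/5.59 + 8.80/1590 + 12.7/0.0563 = 227.9 d.
K_eq = L / Σ(b_i/K_i) = 34.70 / 227.9 = 0.1522 m/day.
Q = K_eq · A · (Δh/L) = 0.1522 × 247 × (21.6/34.70) = 23.41 m³/day.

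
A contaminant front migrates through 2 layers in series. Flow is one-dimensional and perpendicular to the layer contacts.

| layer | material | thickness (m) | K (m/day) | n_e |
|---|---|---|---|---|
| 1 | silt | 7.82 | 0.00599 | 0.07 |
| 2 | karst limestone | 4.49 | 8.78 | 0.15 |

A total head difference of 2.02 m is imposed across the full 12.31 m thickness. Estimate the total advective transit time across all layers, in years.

2.16

With flow normal to the layers, continuity requires the same specific discharge q through every layer.
Σ(b_i/K_i) = 7.82/0.00599 + 4.49/8.78 = 1306 d.
q = Δh / Σ(b_i/K_i) = 2.02 / 1306 = 0.001547 m/day.
In each layer the seepage velocity is v_i = q/n_i, so the layer transit time is t_i = b_i·n_i / q:
  layer 1 (silt): t_1 = 7.82 × 0.07 / 0.001547 = 353.9 d
  layer 2 (karst limestone): t_2 = 4.49 × 0.15 / 0.001547 = 435.4 d
Total t = Σ t_i = 789.4 days = 2.161 years.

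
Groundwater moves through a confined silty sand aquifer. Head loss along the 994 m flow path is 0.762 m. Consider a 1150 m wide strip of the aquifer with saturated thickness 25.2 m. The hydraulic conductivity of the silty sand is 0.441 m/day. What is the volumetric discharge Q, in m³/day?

9.80

Cross-sectional area A = 1150 × 25.2 = 28980 m².
Hydraulic gradient i = Δh / L = 0.762 / 994 = 0.0007666.
Darcy's law: Q = K · A · i = 0.4410 × 28980 × 0.0007666 = 9.797 m³/day.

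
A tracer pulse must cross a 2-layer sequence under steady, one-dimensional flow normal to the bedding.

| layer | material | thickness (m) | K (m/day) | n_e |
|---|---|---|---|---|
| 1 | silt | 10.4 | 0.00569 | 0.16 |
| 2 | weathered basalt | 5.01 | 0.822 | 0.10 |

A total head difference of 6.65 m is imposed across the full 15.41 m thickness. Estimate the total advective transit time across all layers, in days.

597

With flow normal to the layers, continuity requires the same specific discharge q through every layer.
Σ(b_i/K_i) = 10.4/0.00569 + 5.01/0.822 = 1834 d.
q = Δh / Σ(b_i/K_i) = 6.65 / 1834 = 0.003626 m/day.
In each layer the seepage velocity is v_i = q/n_i, so the layer transit time is t_i = b_i·n_i / q:
  layer 1 (silt): t_1 = 10.4 × 0.16 / 0.003626 = 458.9 d
  layer 2 (weathered basalt): t_2 = 5.01 × 0.10 / 0.003626 = 138.2 d
Total t = Σ t_i = 597.0 days.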